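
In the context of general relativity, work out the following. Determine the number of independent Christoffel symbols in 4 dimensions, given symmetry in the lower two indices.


Christoffel symbols Gamma^k_{ij} are symmetric in i,j, so there are d * d(d+1)/2 independent symbols.
d = 4
d(d+1)/2 = 4 * 5 / 2 = 10
Total = 4 * 10 = 40

40


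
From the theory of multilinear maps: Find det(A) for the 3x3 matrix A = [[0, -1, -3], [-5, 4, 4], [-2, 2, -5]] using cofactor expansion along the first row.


Expanding along the first row, det(A) = a11*M_11 - a12*M_12 + a13*M_13, where M_1j is the (1,j) minor.
Minor M_11 = 4*-5 - 4*2 = -28
Minor M_12 = -5*-5 - 4*-2 = 33
Minor M_13 = -5*2 - 4*-2 = -2
det = 0*(-28) - -1*(33) + -3*(-2)
    = 0 - -33 + 6
    = 39

39


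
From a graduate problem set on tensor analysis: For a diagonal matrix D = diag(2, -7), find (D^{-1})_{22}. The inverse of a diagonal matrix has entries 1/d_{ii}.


For a diagonal matrix, the inverse has entries (D^{-1})_{ii} = 1/d_{ii}.
The diagonal entries are: d_{11} = 2, d_{22} = -7
We need (D^{-1})_{22} = 1/d_{22} = 1/-7 = -1/7

-1/7


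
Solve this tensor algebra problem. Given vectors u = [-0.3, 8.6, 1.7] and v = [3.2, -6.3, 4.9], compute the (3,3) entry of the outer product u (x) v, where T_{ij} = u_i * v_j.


The outer product entry T_{ij} = u_i * v_j.
We need i=3, j=3.
u_3 = 1.7, v_3 = 4.9
T_{3,3} = 1.7 * 4.9 = 8.33

8.33


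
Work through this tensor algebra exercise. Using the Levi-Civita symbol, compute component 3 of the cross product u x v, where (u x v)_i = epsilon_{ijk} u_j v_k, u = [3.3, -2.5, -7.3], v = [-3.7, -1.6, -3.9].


(u x v)_3 = sum_{j,k} epsilon_{3jk} u_j v_k. Only permutations of (1,2,3) contribute; the two non-zero terms are:
eps_{312} u_1 v_2 = 1 * 3.3 * -1.6 = -5.28
eps_{321} u_2 v_1 = -1 * -2.5 * -3.7 = -9.25
(u x v)_3 = -14.53

-14.53


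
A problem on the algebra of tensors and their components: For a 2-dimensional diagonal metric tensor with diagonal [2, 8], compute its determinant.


For a diagonal metric, the determinant is the product of diagonal entries.
Diagonal entries: 2, 8
det(g) = 2 * 8 = 16

16


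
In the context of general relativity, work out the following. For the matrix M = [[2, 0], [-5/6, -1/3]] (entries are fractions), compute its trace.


The trace is the sum of diagonal entries.
Diagonal: M[1,1] = 2, M[2,2] = -1/3
Tr(M) = 2 + -1/3
Computing step by step:
After adding M[1,1]: 2
After adding M[2,2]: 5/3
Tr(M) = 5/3

5/3


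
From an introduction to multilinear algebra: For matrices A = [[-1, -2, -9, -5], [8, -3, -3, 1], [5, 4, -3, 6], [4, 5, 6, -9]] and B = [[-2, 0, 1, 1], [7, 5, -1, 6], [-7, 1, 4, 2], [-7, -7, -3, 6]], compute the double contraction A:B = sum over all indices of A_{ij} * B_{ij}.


A:B = sum over all i,j of A_{ij} * B_{ij}.
Row 1: -1*-2=2, -2*0=0, -9*1=-9, -5*1=-5 => row sum = -12
Row 2: 8*7=56, -3*5=-15, -3*-1=3, 1*6=6 => row sum = 50
Row 3: 5*-7=-35, 4*1=4, -3*4=-12, 6*2=12 => row sum = -31
Row 4: 4*-7=-28, 5*-7=-35, 6*-3=-18, -9*6=-54 => row sum = -135
Total = -12 + 50 + -31 + -135 = -128

-128


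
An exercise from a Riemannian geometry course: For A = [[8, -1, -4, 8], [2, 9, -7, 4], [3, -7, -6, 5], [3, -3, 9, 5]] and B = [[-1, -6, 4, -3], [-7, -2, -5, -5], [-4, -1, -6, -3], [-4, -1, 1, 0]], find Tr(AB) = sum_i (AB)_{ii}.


Tr(AB) = sum_i (AB)_{ii} where (AB)_{ii} = sum_k A_{ik} B_{ki}.
(AB)_{11} = 8*-1 + -1*-7 + -4*-4 + 8*-4 = -17
(AB)_{22} = 2*-6 + 9*-2 + -7*-1 + 4*-1 = -27
(AB)_{33} = 3*4 + -7*-5 + -6*-6 + 5*1 = 88
(AB)_{44} = 3*-3 + -3*-5 + 9*-3 + 5*0 = -21
Tr(AB) = -17 + -27 + 88 + -21 = 23

23


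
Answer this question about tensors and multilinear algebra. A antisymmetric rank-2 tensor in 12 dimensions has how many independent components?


A antisymmetric rank-2 tensor in d dimensions has d(d-1)/2 independent components.
d = 12
d(d-1)/2 = 12 * 11 / 2 = 132 / 2 = 66

66


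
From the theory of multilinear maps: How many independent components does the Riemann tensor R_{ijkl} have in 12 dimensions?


The Riemann tensor in d dimensions has d^2(d^2 - 1)/12 independent components.
d = 12, so d^2 = 144
d^2 - 1 = 143
d^2(d^2 - 1) = 144 * 143 = 20592
Divide by 12: 20592 / 12 = 1716

1716


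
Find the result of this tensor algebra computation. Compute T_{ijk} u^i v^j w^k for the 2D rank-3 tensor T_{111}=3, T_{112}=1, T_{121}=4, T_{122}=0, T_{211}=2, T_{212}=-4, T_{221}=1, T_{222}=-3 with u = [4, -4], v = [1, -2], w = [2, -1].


S = sum over i,j,k of T_{ijk} u_i v_j w_k. Expanding all 8 terms:
T_{111}*u_1*v_1*w_1 = 3*4*1*2 = 24  (running total: 24)
T_{112}*u_1*v_1*w_2 = 1*4*1*-1 = -4  (running total: 20)
T_{121}*u_1*v_2*w_1 = 4*4*-2*2 = -64  (running total: -44)
T_{122}*u_1*v_2*w_2 = 0*4*-2*-1 = 0  (running total: -44)
T_{211}*u_2*v_1*w_1 = 2*-4*1*2 = -16  (running total: -60)
T_{212}*u_2*v_1*w_2 = -4*-4*1*-1 = -16  (running total: -76)
T_{221}*u_2*v_2*w_1 = 1*-4*-2*2 = 16  (running total: -60)
T_{222}*u_2*v_2*w_2 = -3*-4*-2*-1 = 24  (running total: -36)
S = -36

-36


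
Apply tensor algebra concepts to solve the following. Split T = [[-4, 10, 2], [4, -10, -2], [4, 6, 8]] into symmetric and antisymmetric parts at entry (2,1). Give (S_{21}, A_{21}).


T_{21} = 4
T_{12} = 10
S_{21} = (4 + 10)/2 = 14/2 = 7
A_{21} = (4 - 10)/2 = -6/2 = -3
Check: S + A = 7 + -3 = 4 = T_{21}.

(7, -3)


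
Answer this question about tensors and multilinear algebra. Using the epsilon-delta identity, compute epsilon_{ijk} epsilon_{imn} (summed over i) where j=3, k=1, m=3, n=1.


Using the identity: epsilon_{ijk} epsilon_{imn} = delta_{jm} delta_{kn} - delta_{jn} delta_{km}.
delta_{33} = 1
delta_{11} = 1
delta_{31} = 0
delta_{13} = 0
Result = 1 * 1 - 0 * 0 = 1 - 0 = 1

1


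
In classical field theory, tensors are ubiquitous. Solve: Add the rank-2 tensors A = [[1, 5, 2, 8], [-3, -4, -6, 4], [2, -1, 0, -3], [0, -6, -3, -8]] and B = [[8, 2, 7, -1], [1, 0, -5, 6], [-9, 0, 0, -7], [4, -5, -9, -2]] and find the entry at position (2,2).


Tensor addition is component-wise: (A + B)_{ij} = A_{ij} + B_{ij}.
A_{22} = -4
B_{22} = 0
(A + B)_{22} = -4 + 0 = -4

-4


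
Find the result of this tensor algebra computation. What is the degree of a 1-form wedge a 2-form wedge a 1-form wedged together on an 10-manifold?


The degree of a wedge product is the sum of the degrees of the individual forms.
Degrees: 1, 2, 1
Total degree = 1 + 2 + 1 = 4

4


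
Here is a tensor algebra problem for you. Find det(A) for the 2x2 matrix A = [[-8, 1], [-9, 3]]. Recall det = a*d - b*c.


For a 2x2 matrix [[a, b], [c, d]], det = a*d - b*c.
a = -8, b = 1, c = -9, d = 3
a*d = -8 * 3 = -24
b*c = 1 * -9 = -9
det = -24 - -9 = -15

-15


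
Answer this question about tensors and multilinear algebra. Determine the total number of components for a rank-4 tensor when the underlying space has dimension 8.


The number of components of a rank-r tensor in d dimensions is d^r.
Here d = 8 and r = 4.
8^4 = 4096

4096


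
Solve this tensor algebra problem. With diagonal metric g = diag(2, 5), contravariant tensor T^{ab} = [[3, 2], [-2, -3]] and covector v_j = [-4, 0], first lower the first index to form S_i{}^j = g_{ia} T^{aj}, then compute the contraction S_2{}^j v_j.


Step 1: lower the first index. For a diagonal metric, g_{ia} T^{aj} = g_{ii} T^{ij} (no sum on i).
g_{22} = 5
S_2{}^1 = 5 * T^{21} = 5 * -2 = -10
S_2{}^2 = 5 * T^{22} = 5 * -3 = -15
Step 2: contract S_2{}^j with v_j.
S_2{}^1 * v_1 = -10 * -4 = 40
S_2{}^2 * v_2 = -15 * 0 = 0
Result = 40 + 0 = 40

40


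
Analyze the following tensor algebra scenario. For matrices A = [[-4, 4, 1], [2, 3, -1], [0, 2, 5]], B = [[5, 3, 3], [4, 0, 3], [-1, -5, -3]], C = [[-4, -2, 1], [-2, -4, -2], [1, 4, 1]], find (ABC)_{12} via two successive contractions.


(ABC)_{12} = sum_m (AB)_{1m} C_{m2}. First compute row 1 of AB.
(AB)_{11} = -4*5 + 4*4 + 1*-1 = -5
(AB)_{12} = -4*3 + 4*0 + 1*-5 = -17
(AB)_{13} = -4*3 + 4*3 + 1*-3 = -3
Now contract with column 2 of C:
(AB)_{11} * C_{12} = -5 * -2 = 10
(AB)_{12} * C_{22} = -17 * -4 = 68
(AB)_{13} * C_{32} = -3 * 4 = -12
(ABC)_{12} = 10 + 68 + -12 = 66

66


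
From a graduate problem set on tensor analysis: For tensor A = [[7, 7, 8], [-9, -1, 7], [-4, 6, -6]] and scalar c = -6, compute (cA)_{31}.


Scalar multiplication: (cA)_{ij} = c * A_{ij}.
c = -6
A_{31} = -4
(cA)_{31} = -6 * -4 = 24

24


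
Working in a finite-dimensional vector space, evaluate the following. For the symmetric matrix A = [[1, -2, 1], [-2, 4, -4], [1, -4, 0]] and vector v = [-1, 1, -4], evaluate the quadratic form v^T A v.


First compute Av:
(Av)_1 = 1*-1 + -2*1 + 1*-4 = -7
(Av)_2 = -2*-1 + 4*1 + -4*-4 = 22
(Av)_3 = 1*-1 + -4*1 + 0*-4 = -5
Av = [-7, 22, -5]
Then v^T (Av) = -1*-7 + 1*22 + -4*-5
= 7 + 22 + 20 = 49

49


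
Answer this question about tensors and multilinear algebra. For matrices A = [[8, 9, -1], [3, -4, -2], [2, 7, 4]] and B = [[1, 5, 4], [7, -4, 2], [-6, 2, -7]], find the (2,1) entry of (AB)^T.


(AB)^T_{ij} = (AB)_{ji} = sum_k A_{jk} B_{ki}.
For i=2, j=1 we need (AB)_{12}:
A_{11} * B_{12} = 8 * 5 = 40
A_{12} * B_{22} = 9 * -4 = -36
A_{13} * B_{32} = -1 * 2 = -2
Sum = 40 + -36 + -2 = 2

2


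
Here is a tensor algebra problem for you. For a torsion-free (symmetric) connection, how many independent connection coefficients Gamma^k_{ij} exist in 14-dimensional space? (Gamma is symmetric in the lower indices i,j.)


Christoffel symbols Gamma^k_{ij} are symmetric in i,j, so there are d * d(d+1)/2 independent symbols.
d = 14
d(d+1)/2 = 14 * 15 / 2 = 105
Total = 14 * 105 = 1470

1470


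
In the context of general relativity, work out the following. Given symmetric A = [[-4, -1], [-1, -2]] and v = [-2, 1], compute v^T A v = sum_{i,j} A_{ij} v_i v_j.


First compute Av:
(Av)_1 = -4*-2 + -1*1 = 7
(Av)_2 = -1*-2 + -2*1 = 0
Av = [7, 0]
Then v^T (Av) = -2*7 + 1*0
= -14 + 0 = -14

-14


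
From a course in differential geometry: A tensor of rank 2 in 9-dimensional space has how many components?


The number of components of a rank-r tensor in d dimensions is d^r.
Here d = 9 and r = 2.
9^2 = 81

81


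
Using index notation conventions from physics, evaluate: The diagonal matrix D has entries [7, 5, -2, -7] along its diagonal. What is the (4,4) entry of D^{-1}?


For a diagonal matrix, the inverse has entries (D^{-1})_{ii} = 1/d_{ii}.
The diagonal entries are: d_{11} = 7, d_{22} = 5, d_{33} = -2, d_{44} = -7
We need (D^{-1})_{44} = 1/d_{44} = 1/-7 = -1/7

-1/7


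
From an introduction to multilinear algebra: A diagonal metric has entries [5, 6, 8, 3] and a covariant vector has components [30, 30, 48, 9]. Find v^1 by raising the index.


To raise an index with a diagonal metric: v^i = v_i / g_{ii}.
For index 1: v_1 = 30, g_{11} = 5
v^1 = 30 / 5 = 6

6


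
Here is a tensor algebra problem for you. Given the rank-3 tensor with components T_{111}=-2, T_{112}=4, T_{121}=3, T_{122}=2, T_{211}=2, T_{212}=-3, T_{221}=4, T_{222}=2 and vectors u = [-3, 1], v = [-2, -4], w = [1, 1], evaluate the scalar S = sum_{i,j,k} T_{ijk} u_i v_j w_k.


S = sum over i,j,k of T_{ijk} u_i v_j w_k. Expanding all 8 terms:
T_{111}*u_1*v_1*w_1 = -2*-3*-2*1 = -12  (running total: -12)
T_{112}*u_1*v_1*w_2 = 4*-3*-2*1 = 24  (running total: 12)
T_{121}*u_1*v_2*w_1 = 3*-3*-4*1 = 36  (running total: 48)
T_{122}*u_1*v_2*w_2 = 2*-3*-4*1 = 24  (running total: 72)
T_{211}*u_2*v_1*w_1 = 2*1*-2*1 = -4  (running total: 68)
T_{212}*u_2*v_1*w_2 = -3*1*-2*1 = 6  (running total: 74)
T_{221}*u_2*v_2*w_1 = 4*1*-4*1 = -16  (running total: 58)
T_{222}*u_2*v_2*w_2 = 2*1*-4*1 = -8  (running total: 50)
S = 50

50


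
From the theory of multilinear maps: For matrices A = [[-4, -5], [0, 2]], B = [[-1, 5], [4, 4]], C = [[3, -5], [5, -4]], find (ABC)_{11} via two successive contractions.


(ABC)_{11} = sum_m (AB)_{1m} C_{m1}. First compute row 1 of AB.
(AB)_{11} = -4*-1 + -5*4 = -16
(AB)_{12} = -4*5 + -5*4 = -40
Now contract with column 1 of C:
(AB)_{11} * C_{11} = -16 * 3 = -48
(AB)_{12} * C_{21} = -40 * 5 = -200
(ABC)_{11} = -48 + -200 = -248

-248


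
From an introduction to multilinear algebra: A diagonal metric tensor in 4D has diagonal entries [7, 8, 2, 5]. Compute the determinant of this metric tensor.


For a diagonal metric, the determinant is the product of diagonal entries.
Diagonal entries: 7, 8, 2, 5
det(g) = 7 * 8 * 2 * 5 = 560

560


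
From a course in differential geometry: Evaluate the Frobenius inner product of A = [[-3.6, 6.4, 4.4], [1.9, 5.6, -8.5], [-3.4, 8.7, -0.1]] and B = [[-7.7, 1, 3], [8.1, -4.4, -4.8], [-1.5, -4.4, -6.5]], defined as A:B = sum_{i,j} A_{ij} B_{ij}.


A:B = sum over all i,j of A_{ij} * B_{ij}.
Row 1: -3.6*-7.7=27.72, 6.4*1=6.4, 4.4*3=13.2 => row sum = 47.32
Row 2: 1.9*8.1=15.39, 5.6*-4.4=-24.64, -8.5*-4.8=40.8 => row sum = 31.55
Row 3: -3.4*-1.5=5.1, 8.7*-4.4=-38.28, -0.1*-6.5=0.65 => row sum = -32.53
Total = 47.32 + 31.55 + -32.53 = 46.34

46.34


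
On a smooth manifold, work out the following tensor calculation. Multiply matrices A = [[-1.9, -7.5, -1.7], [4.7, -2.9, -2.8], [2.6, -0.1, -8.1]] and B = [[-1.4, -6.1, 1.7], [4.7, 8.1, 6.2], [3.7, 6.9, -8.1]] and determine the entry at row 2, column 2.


(AB)_{ij} = sum_k A_{ik} B_{kj}.
For i=2, j=2:
A_{21} * B_{12} = 4.7 * -6.1 = -28.67
A_{22} * B_{22} = -2.9 * 8.1 = -23.49
A_{23} * B_{32} = -2.8 * 6.9 = -19.32
Sum = -28.67 + -23.49 + -19.32 = -71.48

-71.48


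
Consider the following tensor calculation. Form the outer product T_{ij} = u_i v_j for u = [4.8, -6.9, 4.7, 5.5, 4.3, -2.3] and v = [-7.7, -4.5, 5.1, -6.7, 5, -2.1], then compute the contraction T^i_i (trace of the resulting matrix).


The outer product gives T_{ij} = u_i v_j.
The trace (contraction) is Tr(T) = sum_i T_{ii} = sum_i u_i v_i.
Diagonal entries:
T_{11} = u_1 * v_1 = 4.8 * -7.7 = -36.96
T_{22} = u_2 * v_2 = -6.9 * -4.5 = 31.05
T_{33} = u_3 * v_3 = 4.7 * 5.1 = 23.97
T_{44} = u_4 * v_4 = 5.5 * -6.7 = -36.85
T_{55} = u_5 * v_5 = 4.3 * 5 = 21.5
T_{66} = u_6 * v_6 = -2.3 * -2.1 = 4.83
Tr(T) = -36.96 + 31.05 + 23.97 + -36.85 + 21.5 + 4.83 = 7.54

7.54


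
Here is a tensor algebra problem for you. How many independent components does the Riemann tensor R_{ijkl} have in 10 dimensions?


The Riemann tensor in d dimensions has d^2(d^2 - 1)/12 independent components.
d = 10, so d^2 = 100
d^2 - 1 = 99
d^2(d^2 - 1) = 100 * 99 = 9900
Divide by 12: 9900 / 12 = 825

825


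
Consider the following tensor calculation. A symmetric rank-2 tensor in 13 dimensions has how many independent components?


A symmetric rank-2 tensor in d dimensions has d(d+1)/2 independent components.
d = 13
d(d+1)/2 = 13 * 14 / 2 = 182 / 2 = 91

91


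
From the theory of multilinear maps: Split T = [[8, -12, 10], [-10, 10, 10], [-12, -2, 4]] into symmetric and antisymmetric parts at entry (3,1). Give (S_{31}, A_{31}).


T_{31} = -12
T_{13} = 10
S_{31} = (-12 + 10)/2 = -2/2 = -1
A_{31} = (-12 - 10)/2 = -22/2 = -11
Check: S + A = -1 + -11 = -12 = T_{31}.

(-1, -11)


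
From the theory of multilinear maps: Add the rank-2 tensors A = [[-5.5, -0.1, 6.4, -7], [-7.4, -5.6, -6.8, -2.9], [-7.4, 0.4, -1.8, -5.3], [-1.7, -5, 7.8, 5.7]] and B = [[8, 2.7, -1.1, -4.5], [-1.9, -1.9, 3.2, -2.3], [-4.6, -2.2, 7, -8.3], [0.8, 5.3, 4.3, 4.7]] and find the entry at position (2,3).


Tensor addition is component-wise: (A + B)_{ij} = A_{ij} + B_{ij}.
A_{23} = -6.8
B_{23} = 3.2
(A + B)_{23} = -6.8 + 3.2 = -3.6

-3.6


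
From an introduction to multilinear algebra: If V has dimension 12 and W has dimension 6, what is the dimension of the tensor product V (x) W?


The dimension of a tensor product is the product of dimensions.
dim(V) = 12, dim(W) = 6
dim(V (x) W) = 12 * 6 = 72

72


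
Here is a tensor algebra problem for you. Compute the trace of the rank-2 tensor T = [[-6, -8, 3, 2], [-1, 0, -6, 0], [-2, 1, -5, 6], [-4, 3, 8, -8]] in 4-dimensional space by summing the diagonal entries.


The contraction (trace) of a rank-2 tensor is the sum of its diagonal elements.
Diagonal entries: A[1,1] = -6, A[2,2] = 0, A[3,3] = -5, A[4,4] = -8
Tr(A) = -6 + 0 + -5 + -8 = -19

-19


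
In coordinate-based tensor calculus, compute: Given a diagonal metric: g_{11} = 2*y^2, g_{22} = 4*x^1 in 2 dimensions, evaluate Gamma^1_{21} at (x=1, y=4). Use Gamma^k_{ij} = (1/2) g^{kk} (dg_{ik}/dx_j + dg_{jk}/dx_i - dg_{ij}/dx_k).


For a diagonal metric, Gamma^k_{ij} = (1/2) g^{kk} (dg_{ik}/dx_j + dg_{jk}/dx_i - dg_{ij}/dx_k).
The metric is diagonal, so g_{ab} = 0 for a != b.
At the given point: g_{11} = 32, g_{22} = 4
g^{11} = 1/32
dg_{21}/dx_1 = 0 (off-diagonal)
dg_{11}/dx_2 = dg_{11}/dx_2 = 16
dg_{21}/dx_1 = 0 (off-diagonal)
Numerator = 0 + 16 - 0 = 16
Gamma^1_{21} = 16 / (2 * 32) = 1/4

1/4


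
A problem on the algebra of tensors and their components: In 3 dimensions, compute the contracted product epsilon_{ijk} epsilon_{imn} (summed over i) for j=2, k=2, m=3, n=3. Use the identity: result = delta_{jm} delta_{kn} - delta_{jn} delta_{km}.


Using the identity: epsilon_{ijk} epsilon_{imn} = delta_{jm} delta_{kn} - delta_{jn} delta_{km}.
delta_{23} = 0
delta_{23} = 0
delta_{23} = 0
delta_{23} = 0
Result = 0 * 0 - 0 * 0 = 0 - 0 = 0

0


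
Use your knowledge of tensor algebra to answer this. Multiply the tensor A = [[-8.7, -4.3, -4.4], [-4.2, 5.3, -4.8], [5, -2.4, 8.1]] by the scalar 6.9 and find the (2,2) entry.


Scalar multiplication: (cA)_{ij} = c * A_{ij}.
c = 6.9
A_{22} = 5.3
(cA)_{22} = 6.9 * 5.3 = 36.57

36.57


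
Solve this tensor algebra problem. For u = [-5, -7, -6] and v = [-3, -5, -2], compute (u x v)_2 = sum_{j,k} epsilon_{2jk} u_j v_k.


(u x v)_2 = sum_{j,k} epsilon_{2jk} u_j v_k. Only permutations of (1,2,3) contribute; the two non-zero terms are:
eps_{213} u_1 v_3 = -1 * -5 * -2 = -10
eps_{231} u_3 v_1 = 1 * -6 * -3 = 18
(u x v)_2 = 8

8


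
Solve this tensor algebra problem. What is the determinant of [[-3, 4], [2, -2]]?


For a 2x2 matrix [[a, b], [c, d]], det = a*d - b*c.
a = -3, b = 4, c = 2, d = -2
a*d = -3 * -2 = 6
b*c = 4 * 2 = 8
det = 6 - 8 = -2

-2


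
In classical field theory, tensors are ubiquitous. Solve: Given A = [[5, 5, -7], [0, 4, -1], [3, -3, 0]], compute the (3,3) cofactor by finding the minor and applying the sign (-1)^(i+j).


To find cofactor C_{33}, delete row 3 and column 3.
The resulting 2x2 submatrix is: [[5, 5], [0, 4]]
Minor M_{33} = 5*4 - 5*0
  = 20 - 0 = 20
Sign = (-1)^(3+3) = (-1)^6 = 1
Cofactor C_{33} = 1 * 20 = 20

20


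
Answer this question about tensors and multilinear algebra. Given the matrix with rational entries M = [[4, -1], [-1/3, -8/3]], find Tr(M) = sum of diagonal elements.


The trace is the sum of diagonal entries.
Diagonal: M[1,1] = 4, M[2,2] = -8/3
Tr(M) = 4 + -8/3
Computing step by step:
After adding M[1,1]: 4
After adding M[2,2]: 4/3
Tr(M) = 4/3

4/3


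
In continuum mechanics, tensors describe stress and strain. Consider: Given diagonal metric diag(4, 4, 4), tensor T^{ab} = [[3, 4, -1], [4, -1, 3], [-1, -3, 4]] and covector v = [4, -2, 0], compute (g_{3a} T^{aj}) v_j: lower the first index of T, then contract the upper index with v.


Step 1: lower the first index. For a diagonal metric, g_{ia} T^{aj} = g_{ii} T^{ij} (no sum on i).
g_{33} = 4
S_3{}^1 = 4 * T^{31} = 4 * -1 = -4
S_3{}^2 = 4 * T^{32} = 4 * -3 = -12
S_3{}^3 = 4 * T^{33} = 4 * 4 = 16
Step 2: contract S_3{}^j with v_j.
S_3{}^1 * v_1 = -4 * 4 = -16
S_3{}^2 * v_2 = -12 * -2 = 24
S_3{}^3 * v_3 = 16 * 0 = 0
Result = -16 + 24 + 0 = 8

8


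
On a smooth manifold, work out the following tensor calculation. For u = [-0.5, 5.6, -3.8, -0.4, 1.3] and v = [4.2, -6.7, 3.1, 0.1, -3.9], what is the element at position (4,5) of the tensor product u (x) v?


The outer product entry T_{ij} = u_i * v_j.
We need i=4, j=5.
u_4 = -0.4, v_5 = -3.9
T_{4,5} = -0.4 * -3.9 = 1.56

1.56


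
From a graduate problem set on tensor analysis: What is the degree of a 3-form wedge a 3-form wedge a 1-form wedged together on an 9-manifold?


The degree of a wedge product is the sum of the degrees of the individual forms.
Degrees: 3, 3, 1
Total degree = 3 + 3 + 1 = 7

7


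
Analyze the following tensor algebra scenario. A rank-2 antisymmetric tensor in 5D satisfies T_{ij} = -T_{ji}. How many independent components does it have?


An antisymmetric rank-2 tensor satisfies A_{ij} = -A_{ji}, so diagonal entries are zero.
The independent components are the upper-triangular entries: C(n, 2) = n(n-1)/2.
n = 5
C(5, 2) = 5 * 4 / 2 = 20 / 2 = 10

10


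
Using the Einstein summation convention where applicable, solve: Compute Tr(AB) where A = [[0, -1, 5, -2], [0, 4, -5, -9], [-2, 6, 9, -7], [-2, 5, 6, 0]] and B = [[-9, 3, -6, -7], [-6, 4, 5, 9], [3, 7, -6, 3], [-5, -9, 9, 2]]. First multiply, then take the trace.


Tr(AB) = sum_i (AB)_{ii} where (AB)_{ii} = sum_k A_{ik} B_{ki}.
(AB)_{11} = 0*-9 + -1*-6 + 5*3 + -2*-5 = 31
(AB)_{22} = 0*3 + 4*4 + -5*7 + -9*-9 = 62
(AB)_{33} = -2*-6 + 6*5 + 9*-6 + -7*9 = -75
(AB)_{44} = -2*-7 + 5*9 + 6*3 + 0*2 = 77
Tr(AB) = 31 + 62 + -75 + 77 = 95

95


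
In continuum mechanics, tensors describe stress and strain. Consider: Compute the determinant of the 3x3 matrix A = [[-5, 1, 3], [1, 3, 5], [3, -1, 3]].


Expanding along the first row, det(A) = a11*M_11 - a12*M_12 + a13*M_13, where M_1j is the (1,j) minor.
Minor M_11 = 3*3 - 5*-1 = 14
Minor M_12 = 1*3 - 5*3 = -12
Minor M_13 = 1*-1 - 3*3 = -10
det = -5*(14) - 1*(-12) + 3*(-10)
    = -70 - -12 + -30
    = -88

-88


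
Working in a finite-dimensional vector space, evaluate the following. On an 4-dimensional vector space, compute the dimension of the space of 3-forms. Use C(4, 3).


The dimension of the space of p-forms on an n-dimensional space is C(n, p).
n = 4, p = 3
C(4, 3) = 4! / (3! * 1!) = 4

4


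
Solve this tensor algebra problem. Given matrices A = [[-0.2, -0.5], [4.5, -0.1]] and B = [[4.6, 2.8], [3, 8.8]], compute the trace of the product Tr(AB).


Tr(AB) = sum_i (AB)_{ii} where (AB)_{ii} = sum_k A_{ik} B_{ki}.
(AB)_{11} = -0.2*4.6 + -0.5*3 = -2.42
(AB)_{22} = 4.5*2.8 + -0.1*8.8 = 11.72
Tr(AB) = -2.42 + 11.72 = 9.3

9.3


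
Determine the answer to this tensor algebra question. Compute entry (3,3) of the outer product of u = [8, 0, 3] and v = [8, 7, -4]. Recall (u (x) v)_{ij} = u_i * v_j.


The outer product entry T_{ij} = u_i * v_j.
We need i=3, j=3.
u_3 = 3, v_3 = -4
T_{3,3} = 3 * -4 = -12

-12


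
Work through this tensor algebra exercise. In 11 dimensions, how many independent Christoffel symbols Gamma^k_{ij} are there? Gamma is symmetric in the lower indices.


Christoffel symbols Gamma^k_{ij} are symmetric in i,j, so there are d * d(d+1)/2 independent symbols.
d = 11
d(d+1)/2 = 11 * 12 / 2 = 66
Total = 11 * 66 = 726

726


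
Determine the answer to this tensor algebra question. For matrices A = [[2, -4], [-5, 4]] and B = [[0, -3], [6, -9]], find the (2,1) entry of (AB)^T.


(AB)^T_{ij} = (AB)_{ji} = sum_k A_{jk} B_{ki}.
For i=2, j=1 we need (AB)_{12}:
A_{11} * B_{12} = 2 * -3 = -6
A_{12} * B_{22} = -4 * -9 = 36
Sum = -6 + 36 = 30

30


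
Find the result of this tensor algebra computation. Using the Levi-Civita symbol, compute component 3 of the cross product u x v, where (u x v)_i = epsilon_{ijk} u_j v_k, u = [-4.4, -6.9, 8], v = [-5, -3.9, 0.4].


(u x v)_3 = sum_{j,k} epsilon_{3jk} u_j v_k. Only permutations of (1,2,3) contribute; the two non-zero terms are:
eps_{312} u_1 v_2 = 1 * -4.4 * -3.9 = 17.16
eps_{321} u_2 v_1 = -1 * -6.9 * -5 = -34.5
(u x v)_3 = -17.34

-17.34


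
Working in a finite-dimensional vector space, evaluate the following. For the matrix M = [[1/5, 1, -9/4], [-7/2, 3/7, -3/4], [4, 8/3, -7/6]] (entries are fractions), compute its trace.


The trace is the sum of diagonal entries.
Diagonal: M[1,1] = 1/5, M[2,2] = 3/7, M[3,3] = -7/6
Tr(M) = 1/5 + 3/7 + -7/6
Computing step by step:
After adding M[1,1]: 1/5
After adding M[2,2]: 22/35
After adding M[3,3]: -113/210
Tr(M) = -113/210

-113/210


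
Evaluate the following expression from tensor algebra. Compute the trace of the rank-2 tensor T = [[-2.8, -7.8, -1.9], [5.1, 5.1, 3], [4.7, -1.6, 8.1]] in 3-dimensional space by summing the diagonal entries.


The contraction (trace) of a rank-2 tensor is the sum of its diagonal elements.
Diagonal entries: A[1,1] = -2.8, A[2,2] = 5.1, A[3,3] = 8.1
Tr(A) = -2.8 + 5.1 + 8.1 = 10.4

10.4


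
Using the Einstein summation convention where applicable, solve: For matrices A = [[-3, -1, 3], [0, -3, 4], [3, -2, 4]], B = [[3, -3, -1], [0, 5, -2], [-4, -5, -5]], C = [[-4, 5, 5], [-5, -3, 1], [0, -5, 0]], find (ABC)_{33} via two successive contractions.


(ABC)_{33} = sum_m (AB)_{3m} C_{m3}. First compute row 3 of AB.
(AB)_{31} = 3*3 + -2*0 + 4*-4 = -7
(AB)_{32} = 3*-3 + -2*5 + 4*-5 = -39
(AB)_{33} = 3*-1 + -2*-2 + 4*-5 = -19
Now contract with column 3 of C:
(AB)_{31} * C_{13} = -7 * 5 = -35
(AB)_{32} * C_{23} = -39 * 1 = -39
(AB)_{33} * C_{33} = -19 * 0 = 0
(ABC)_{33} = -35 + -39 + 0 = -74

-74


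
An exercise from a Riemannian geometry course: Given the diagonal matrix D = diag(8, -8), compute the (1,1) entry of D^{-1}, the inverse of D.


For a diagonal matrix, the inverse has entries (D^{-1})_{ii} = 1/d_{ii}.
The diagonal entries are: d_{11} = 8, d_{22} = -8
We need (D^{-1})_{11} = 1/d_{11} = 1/8 = 1/8

1/8


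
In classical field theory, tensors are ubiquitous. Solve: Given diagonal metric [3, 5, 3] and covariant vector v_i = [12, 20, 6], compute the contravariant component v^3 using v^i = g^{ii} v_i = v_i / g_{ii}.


To raise an index with a diagonal metric: v^i = v_i / g_{ii}.
For index 3: v_3 = 6, g_{33} = 3
v^3 = 6 / 3 = 2

2


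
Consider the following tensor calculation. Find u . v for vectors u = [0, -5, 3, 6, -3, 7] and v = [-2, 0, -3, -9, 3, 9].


The inner product u . v = sum of u_i * v_i.
Term-by-term: 0 * -2, -5 * 0, 3 * -3, 6 * -9, -3 * 3, 7 * 9
Products: 0, 0, -9, -54, -9, 63
Sum = 0 + 0 + -9 + -54 + -9 + 63 = -9

-9


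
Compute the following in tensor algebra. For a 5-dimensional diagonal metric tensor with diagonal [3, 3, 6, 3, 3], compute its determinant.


For a diagonal metric, the determinant is the product of diagonal entries.
Diagonal entries: 3, 3, 6, 3, 3
det(g) = 3 * 3 * 6 * 3 * 3 = 486

486


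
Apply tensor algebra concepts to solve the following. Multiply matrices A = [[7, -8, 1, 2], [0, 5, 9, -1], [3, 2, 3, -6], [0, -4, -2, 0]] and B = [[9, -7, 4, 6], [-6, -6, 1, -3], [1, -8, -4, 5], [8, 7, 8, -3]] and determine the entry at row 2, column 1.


(AB)_{ij} = sum_k A_{ik} B_{kj}.
For i=2, j=1:
A_{21} * B_{11} = 0 * 9 = 0
A_{22} * B_{21} = 5 * -6 = -30
A_{23} * B_{31} = 9 * 1 = 9
A_{24} * B_{41} = -1 * 8 = -8
Sum = 0 + -30 + 9 + -8 = -29

-29


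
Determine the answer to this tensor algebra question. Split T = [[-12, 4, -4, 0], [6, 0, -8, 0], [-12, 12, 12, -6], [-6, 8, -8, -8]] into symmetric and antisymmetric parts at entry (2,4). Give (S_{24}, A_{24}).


T_{24} = 0
T_{42} = 8
S_{24} = (0 + 8)/2 = 8/2 = 4
A_{24} = (0 - 8)/2 = -8/2 = -4
Check: S + A = 4 + -4 = 0 = T_{24}.

(4, -4)


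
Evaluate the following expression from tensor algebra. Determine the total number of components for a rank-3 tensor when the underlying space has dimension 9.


The number of components of a rank-r tensor in d dimensions is d^r.
Here d = 9 and r = 3.
9^3 = 729

729


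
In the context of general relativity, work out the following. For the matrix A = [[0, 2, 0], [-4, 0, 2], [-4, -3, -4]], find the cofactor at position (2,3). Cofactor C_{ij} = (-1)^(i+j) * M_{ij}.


To find cofactor C_{23}, delete row 2 and column 3.
The resulting 2x2 submatrix is: [[0, 2], [-4, -3]]
Minor M_{23} = 0*-3 - 2*-4
  = 0 - -8 = 8
Sign = (-1)^(2+3) = (-1)^5 = -1
Cofactor C_{23} = -1 * 8 = -8

-8


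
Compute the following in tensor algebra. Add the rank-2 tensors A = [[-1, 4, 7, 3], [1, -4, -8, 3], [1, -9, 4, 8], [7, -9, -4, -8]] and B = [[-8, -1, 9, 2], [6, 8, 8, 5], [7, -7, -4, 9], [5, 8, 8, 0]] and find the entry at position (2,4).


Tensor addition is component-wise: (A + B)_{ij} = A_{ij} + B_{ij}.
A_{24} = 3
B_{24} = 5
(A + B)_{24} = 3 + 5 = 8

8


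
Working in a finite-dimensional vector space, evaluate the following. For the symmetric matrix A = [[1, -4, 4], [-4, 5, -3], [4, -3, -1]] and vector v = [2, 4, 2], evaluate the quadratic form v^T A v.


First compute Av:
(Av)_1 = 1*2 + -4*4 + 4*2 = -6
(Av)_2 = -4*2 + 5*4 + -3*2 = 6
(Av)_3 = 4*2 + -3*4 + -1*2 = -6
Av = [-6, 6, -6]
Then v^T (Av) = 2*-6 + 4*6 + 2*-6
= -12 + 24 + -12 = 0

0


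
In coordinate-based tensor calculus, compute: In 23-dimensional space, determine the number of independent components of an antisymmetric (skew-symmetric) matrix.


An antisymmetric rank-2 tensor satisfies A_{ij} = -A_{ji}, so diagonal entries are zero.
The independent components are the upper-triangular entries: C(n, 2) = n(n-1)/2.
n = 23
C(23, 2) = 23 * 22 / 2 = 506 / 2 = 253

253


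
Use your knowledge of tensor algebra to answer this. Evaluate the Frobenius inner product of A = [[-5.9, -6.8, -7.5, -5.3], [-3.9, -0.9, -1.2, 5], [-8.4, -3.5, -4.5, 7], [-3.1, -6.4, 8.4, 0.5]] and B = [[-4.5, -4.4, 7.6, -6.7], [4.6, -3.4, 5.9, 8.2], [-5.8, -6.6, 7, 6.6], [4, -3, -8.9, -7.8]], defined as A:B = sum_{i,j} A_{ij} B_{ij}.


A:B = sum over all i,j of A_{ij} * B_{ij}.
Row 1: -5.9*-4.5=26.55, -6.8*-4.4=29.92, -7.5*7.6=-57, -5.3*-6.7=35.51 => row sum = 34.98
Row 2: -3.9*4.6=-17.94, -0.9*-3.4=3.06, -1.2*5.9=-7.08, 5*8.2=41 => row sum = 19.04
Row 3: -8.4*-5.8=48.72, -3.5*-6.6=23.1, -4.5*7=-31.5, 7*6.6=46.2 => row sum = 86.52
Row 4: -3.1*4=-12.4, -6.4*-3=19.2, 8.4*-8.9=-74.76, 0.5*-7.8=-3.9 => row sum = -71.86
Total = 34.98 + 19.04 + 86.52 + -71.86 = 68.68

68.68


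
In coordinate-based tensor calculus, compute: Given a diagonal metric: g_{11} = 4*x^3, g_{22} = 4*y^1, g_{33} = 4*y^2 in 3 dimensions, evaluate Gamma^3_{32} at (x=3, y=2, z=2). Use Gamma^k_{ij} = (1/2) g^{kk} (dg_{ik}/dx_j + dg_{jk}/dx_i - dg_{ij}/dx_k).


For a diagonal metric, Gamma^k_{ij} = (1/2) g^{kk} (dg_{ik}/dx_j + dg_{jk}/dx_i - dg_{ij}/dx_k).
The metric is diagonal, so g_{ab} = 0 for a != b.
At the given point: g_{11} = 108, g_{22} = 8, g_{33} = 16
g^{33} = 1/16
dg_{33}/dx_2 = dg_{33}/dx_2 = 16
dg_{23}/dx_3 = 0 (off-diagonal)
dg_{32}/dx_3 = 0 (off-diagonal)
Numerator = 16 + 0 - 0 = 16
Gamma^3_{32} = 16 / (2 * 16) = 1/2

1/2


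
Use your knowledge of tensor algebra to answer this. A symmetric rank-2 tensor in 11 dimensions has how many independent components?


A symmetric rank-2 tensor in d dimensions has d(d+1)/2 independent components.
d = 11
d(d+1)/2 = 11 * 12 / 2 = 132 / 2 = 66

66


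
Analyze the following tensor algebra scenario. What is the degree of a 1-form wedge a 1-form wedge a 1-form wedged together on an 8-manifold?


The degree of a wedge product is the sum of the degrees of the individual forms.
Degrees: 1, 1, 1
Total degree = 1 + 1 + 1 = 3

3


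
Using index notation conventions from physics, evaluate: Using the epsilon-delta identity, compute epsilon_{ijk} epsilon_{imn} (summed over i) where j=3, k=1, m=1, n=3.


Using the identity: epsilon_{ijk} epsilon_{imn} = delta_{jm} delta_{kn} - delta_{jn} delta_{km}.
delta_{31} = 0
delta_{13} = 0
delta_{33} = 1
delta_{11} = 1
Result = 0 * 0 - 1 * 1 = 0 - 1 = -1

-1


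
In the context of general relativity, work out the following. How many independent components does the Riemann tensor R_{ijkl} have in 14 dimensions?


The Riemann tensor in d dimensions has d^2(d^2 - 1)/12 independent components.
d = 14, so d^2 = 196
d^2 - 1 = 195
d^2(d^2 - 1) = 196 * 195 = 38220
Divide by 12: 38220 / 12 = 3185

3185


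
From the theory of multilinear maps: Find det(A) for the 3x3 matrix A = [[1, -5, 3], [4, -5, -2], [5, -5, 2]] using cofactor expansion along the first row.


Expanding along the first row, det(A) = a11*M_11 - a12*M_12 + a13*M_13, where M_1j is the (1,j) minor.
Minor M_11 = -5*2 - -2*-5 = -20
Minor M_12 = 4*2 - -2*5 = 18
Minor M_13 = 4*-5 - -5*5 = 5
det = 1*(-20) - -5*(18) + 3*(5)
    = -20 - -90 + 15
    = 85

85


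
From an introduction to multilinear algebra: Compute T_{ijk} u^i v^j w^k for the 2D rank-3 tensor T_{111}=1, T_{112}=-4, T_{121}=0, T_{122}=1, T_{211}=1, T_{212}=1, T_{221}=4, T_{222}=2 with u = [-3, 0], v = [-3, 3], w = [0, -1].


S = sum over i,j,k of T_{ijk} u_i v_j w_k. Expanding all 8 terms:
T_{111}*u_1*v_1*w_1 = 1*-3*-3*0 = 0  (running total: 0)
T_{112}*u_1*v_1*w_2 = -4*-3*-3*-1 = 36  (running total: 36)
T_{121}*u_1*v_2*w_1 = 0*-3*3*0 = 0  (running total: 36)
T_{122}*u_1*v_2*w_2 = 1*-3*3*-1 = 9  (running total: 45)
T_{211}*u_2*v_1*w_1 = 1*0*-3*0 = 0  (running total: 45)
T_{212}*u_2*v_1*w_2 = 1*0*-3*-1 = 0  (running total: 45)
T_{221}*u_2*v_2*w_1 = 4*0*3*0 = 0  (running total: 45)
T_{222}*u_2*v_2*w_2 = 2*0*3*-1 = 0  (running total: 45)
S = 45

45


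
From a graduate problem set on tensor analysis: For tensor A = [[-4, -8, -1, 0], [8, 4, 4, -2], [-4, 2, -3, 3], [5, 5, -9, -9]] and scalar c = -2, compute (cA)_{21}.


Scalar multiplication: (cA)_{ij} = c * A_{ij}.
c = -2
A_{21} = 8
(cA)_{21} = -2 * 8 = -16

-16


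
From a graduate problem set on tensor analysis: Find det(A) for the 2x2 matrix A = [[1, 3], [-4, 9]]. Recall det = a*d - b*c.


For a 2x2 matrix [[a, b], [c, d]], det = a*d - b*c.
a = 1, b = 3, c = -4, d = 9
a*d = 1 * 9 = 9
b*c = 3 * -4 = -12
det = 9 - -12 = 21

21


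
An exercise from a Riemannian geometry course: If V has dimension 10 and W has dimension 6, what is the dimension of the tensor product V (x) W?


The dimension of a tensor product is the product of dimensions.
dim(V) = 10, dim(W) = 6
dim(V (x) W) = 10 * 6 = 60

60


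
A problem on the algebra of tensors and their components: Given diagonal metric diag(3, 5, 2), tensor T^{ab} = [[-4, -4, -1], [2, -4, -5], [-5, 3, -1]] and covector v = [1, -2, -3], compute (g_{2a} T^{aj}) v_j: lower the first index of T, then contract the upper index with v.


Step 1: lower the first index. For a diagonal metric, g_{ia} T^{aj} = g_{ii} T^{ij} (no sum on i).
g_{22} = 5
S_2{}^1 = 5 * T^{21} = 5 * 2 = 10
S_2{}^2 = 5 * T^{22} = 5 * -4 = -20
S_2{}^3 = 5 * T^{23} = 5 * -5 = -25
Step 2: contract S_2{}^j with v_j.
S_2{}^1 * v_1 = 10 * 1 = 10
S_2{}^2 * v_2 = -20 * -2 = 40
S_2{}^3 * v_3 = -25 * -3 = 75
Result = 10 + 40 + 75 = 125

125


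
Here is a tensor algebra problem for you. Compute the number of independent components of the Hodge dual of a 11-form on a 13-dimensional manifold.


The Hodge dual of a p-form on an n-dimensional manifold is an (n-p)-form.
n = 13, p = 11, so dual degree = 13 - 11 = 2
The number of components is C(n, n-p) = C(13, 2) = 78

78


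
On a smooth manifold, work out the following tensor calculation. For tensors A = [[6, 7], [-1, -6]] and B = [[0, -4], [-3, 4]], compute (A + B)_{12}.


Tensor addition is component-wise: (A + B)_{ij} = A_{ij} + B_{ij}.
A_{12} = 7
B_{12} = -4
(A + B)_{12} = 7 + -4 = 3

3


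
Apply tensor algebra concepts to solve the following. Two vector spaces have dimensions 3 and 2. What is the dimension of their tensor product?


The dimension of a tensor product is the product of dimensions.
dim(V) = 3, dim(W) = 2
dim(V (x) W) = 3 * 2 = 6

6


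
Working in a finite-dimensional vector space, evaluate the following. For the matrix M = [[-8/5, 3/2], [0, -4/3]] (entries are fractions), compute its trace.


The trace is the sum of diagonal entries.
Diagonal: M[1,1] = -8/5, M[2,2] = -4/3
Tr(M) = -8/5 + -4/3
Computing step by step:
After adding M[1,1]: -8/5
After adding M[2,2]: -44/15
Tr(M) = -44/15

-44/15


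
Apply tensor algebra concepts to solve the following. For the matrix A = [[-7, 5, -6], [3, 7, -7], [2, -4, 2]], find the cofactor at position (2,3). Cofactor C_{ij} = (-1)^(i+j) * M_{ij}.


To find cofactor C_{23}, delete row 2 and column 3.
The resulting 2x2 submatrix is: [[-7, 5], [2, -4]]
Minor M_{23} = -7*-4 - 5*2
  = 28 - 10 = 18
Sign = (-1)^(2+3) = (-1)^5 = -1
Cofactor C_{23} = -1 * 18 = -18

-18


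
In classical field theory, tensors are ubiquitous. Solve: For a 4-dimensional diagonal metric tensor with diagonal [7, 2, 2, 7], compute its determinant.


For a diagonal metric, the determinant is the product of diagonal entries.
Diagonal entries: 7, 2, 2, 7
det(g) = 7 * 2 * 2 * 7 = 196

196


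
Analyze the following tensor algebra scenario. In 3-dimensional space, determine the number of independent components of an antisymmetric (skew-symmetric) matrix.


An antisymmetric rank-2 tensor satisfies A_{ij} = -A_{ji}, so diagonal entries are zero.
The independent components are the upper-triangular entries: C(n, 2) = n(n-1)/2.
n = 3
C(3, 2) = 3 * 2 / 2 = 6 / 2 = 3

3


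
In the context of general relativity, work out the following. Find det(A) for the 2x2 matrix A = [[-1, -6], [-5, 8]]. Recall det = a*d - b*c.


For a 2x2 matrix [[a, b], [c, d]], det = a*d - b*c.
a = -1, b = -6, c = -5, d = 8
a*d = -1 * 8 = -8
b*c = -6 * -5 = 30
det = -8 - 30 = -38

-38


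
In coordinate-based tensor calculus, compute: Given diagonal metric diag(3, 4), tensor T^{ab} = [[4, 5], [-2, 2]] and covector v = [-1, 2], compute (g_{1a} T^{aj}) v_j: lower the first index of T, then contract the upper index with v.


Step 1: lower the first index. For a diagonal metric, g_{ia} T^{aj} = g_{ii} T^{ij} (no sum on i).
g_{11} = 3
S_1{}^1 = 3 * T^{11} = 3 * 4 = 12
S_1{}^2 = 3 * T^{12} = 3 * 5 = 15
Step 2: contract S_1{}^j with v_j.
S_1{}^1 * v_1 = 12 * -1 = -12
S_1{}^2 * v_2 = 15 * 2 = 30
Result = -12 + 30 = 18

18


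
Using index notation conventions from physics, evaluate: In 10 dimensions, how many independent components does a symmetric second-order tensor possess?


A symmetric rank-2 tensor in d dimensions has d(d+1)/2 independent components.
d = 10
d(d+1)/2 = 10 * 11 / 2 = 110 / 2 = 55

55


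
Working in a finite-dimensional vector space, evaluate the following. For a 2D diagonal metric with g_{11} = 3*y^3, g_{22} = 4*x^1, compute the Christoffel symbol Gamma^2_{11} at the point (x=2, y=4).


For a diagonal metric, Gamma^k_{ij} = (1/2) g^{kk} (dg_{ik}/dx_j + dg_{jk}/dx_i - dg_{ij}/dx_k).
The metric is diagonal, so g_{ab} = 0 for a != b.
At the given point: g_{11} = 192, g_{22} = 8
g^{22} = 1/8
dg_{12}/dx_1 = 0 (off-diagonal)
dg_{12}/dx_1 = 0 (off-diagonal)
dg_{11}/dx_2 = dg_{11}/dx_2 = 144
Numerator = 0 + 0 - 144 = -144
Gamma^2_{11} = -144 / (2 * 8) = -9

-9


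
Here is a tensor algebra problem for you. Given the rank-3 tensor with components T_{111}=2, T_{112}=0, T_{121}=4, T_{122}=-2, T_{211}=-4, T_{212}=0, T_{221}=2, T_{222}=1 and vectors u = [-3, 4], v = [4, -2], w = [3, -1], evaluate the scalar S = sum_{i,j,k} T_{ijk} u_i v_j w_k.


S = sum over i,j,k of T_{ijk} u_i v_j w_k. Expanding all 8 terms:
T_{111}*u_1*v_1*w_1 = 2*-3*4*3 = -72  (running total: -72)
T_{112}*u_1*v_1*w_2 = 0*-3*4*-1 = 0  (running total: -72)
T_{121}*u_1*v_2*w_1 = 4*-3*-2*3 = 72  (running total: 0)
T_{122}*u_1*v_2*w_2 = -2*-3*-2*-1 = 12  (running total: 12)
T_{211}*u_2*v_1*w_1 = -4*4*4*3 = -192  (running total: -180)
T_{212}*u_2*v_1*w_2 = 0*4*4*-1 = 0  (running total: -180)
T_{221}*u_2*v_2*w_1 = 2*4*-2*3 = -48  (running total: -228)
T_{222}*u_2*v_2*w_2 = 1*4*-2*-1 = 8  (running total: -220)
S = -220

-220


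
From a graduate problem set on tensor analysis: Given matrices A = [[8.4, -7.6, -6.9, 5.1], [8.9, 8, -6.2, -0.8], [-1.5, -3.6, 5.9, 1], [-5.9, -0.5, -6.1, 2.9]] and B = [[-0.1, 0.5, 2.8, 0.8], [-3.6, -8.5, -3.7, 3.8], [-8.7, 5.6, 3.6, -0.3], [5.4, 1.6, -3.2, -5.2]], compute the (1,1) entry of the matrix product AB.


(AB)_{ij} = sum_k A_{ik} B_{kj}.
For i=1, j=1:
A_{11} * B_{11} = 8.4 * -0.1 = -0.84
A_{12} * B_{21} = -7.6 * -3.6 = 27.36
A_{13} * B_{31} = -6.9 * -8.7 = 60.03
A_{14} * B_{41} = 5.1 * 5.4 = 27.54
Sum = -0.84 + 27.36 + 60.03 + 27.54 = 114.09

114.09


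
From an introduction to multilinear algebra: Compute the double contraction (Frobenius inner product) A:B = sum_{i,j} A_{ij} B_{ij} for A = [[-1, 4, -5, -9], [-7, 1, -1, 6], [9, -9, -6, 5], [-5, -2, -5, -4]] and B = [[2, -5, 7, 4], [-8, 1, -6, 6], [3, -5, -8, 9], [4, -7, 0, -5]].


A:B = sum over all i,j of A_{ij} * B_{ij}.
Row 1: -1*2=-2, 4*-5=-20, -5*7=-35, -9*4=-36 => row sum = -93
Row 2: -7*-8=56, 1*1=1, -1*-6=6, 6*6=36 => row sum = 99
Row 3: 9*3=27, -9*-5=45, -6*-8=48, 5*9=45 => row sum = 165
Row 4: -5*4=-20, -2*-7=14, -5*0=0, -4*-5=20 => row sum = 14
Total = -93 + 99 + 165 + 14 = 185

185
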